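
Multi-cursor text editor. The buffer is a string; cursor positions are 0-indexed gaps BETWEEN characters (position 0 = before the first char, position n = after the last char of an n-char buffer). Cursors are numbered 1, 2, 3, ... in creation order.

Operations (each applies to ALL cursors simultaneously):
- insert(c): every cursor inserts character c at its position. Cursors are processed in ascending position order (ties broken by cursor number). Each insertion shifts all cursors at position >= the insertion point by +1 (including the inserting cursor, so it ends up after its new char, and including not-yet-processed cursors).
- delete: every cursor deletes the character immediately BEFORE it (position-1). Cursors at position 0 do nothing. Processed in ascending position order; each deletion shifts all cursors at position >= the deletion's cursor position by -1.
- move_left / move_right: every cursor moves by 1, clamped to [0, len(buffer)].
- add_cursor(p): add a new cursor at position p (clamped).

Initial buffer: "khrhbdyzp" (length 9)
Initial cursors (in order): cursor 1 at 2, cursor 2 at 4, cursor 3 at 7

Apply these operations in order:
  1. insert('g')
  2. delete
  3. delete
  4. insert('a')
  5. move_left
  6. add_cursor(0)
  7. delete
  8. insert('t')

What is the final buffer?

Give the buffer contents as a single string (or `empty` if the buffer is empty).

After op 1 (insert('g')): buffer="khgrhgbdygzp" (len 12), cursors c1@3 c2@6 c3@10, authorship ..1..2...3..
After op 2 (delete): buffer="khrhbdyzp" (len 9), cursors c1@2 c2@4 c3@7, authorship .........
After op 3 (delete): buffer="krbdzp" (len 6), cursors c1@1 c2@2 c3@4, authorship ......
After op 4 (insert('a')): buffer="karabdazp" (len 9), cursors c1@2 c2@4 c3@7, authorship .1.2..3..
After op 5 (move_left): buffer="karabdazp" (len 9), cursors c1@1 c2@3 c3@6, authorship .1.2..3..
After op 6 (add_cursor(0)): buffer="karabdazp" (len 9), cursors c4@0 c1@1 c2@3 c3@6, authorship .1.2..3..
After op 7 (delete): buffer="aabazp" (len 6), cursors c1@0 c4@0 c2@1 c3@3, authorship 12.3..
After op 8 (insert('t')): buffer="ttatabtazp" (len 10), cursors c1@2 c4@2 c2@4 c3@7, authorship 14122.33..

Answer: ttatabtazp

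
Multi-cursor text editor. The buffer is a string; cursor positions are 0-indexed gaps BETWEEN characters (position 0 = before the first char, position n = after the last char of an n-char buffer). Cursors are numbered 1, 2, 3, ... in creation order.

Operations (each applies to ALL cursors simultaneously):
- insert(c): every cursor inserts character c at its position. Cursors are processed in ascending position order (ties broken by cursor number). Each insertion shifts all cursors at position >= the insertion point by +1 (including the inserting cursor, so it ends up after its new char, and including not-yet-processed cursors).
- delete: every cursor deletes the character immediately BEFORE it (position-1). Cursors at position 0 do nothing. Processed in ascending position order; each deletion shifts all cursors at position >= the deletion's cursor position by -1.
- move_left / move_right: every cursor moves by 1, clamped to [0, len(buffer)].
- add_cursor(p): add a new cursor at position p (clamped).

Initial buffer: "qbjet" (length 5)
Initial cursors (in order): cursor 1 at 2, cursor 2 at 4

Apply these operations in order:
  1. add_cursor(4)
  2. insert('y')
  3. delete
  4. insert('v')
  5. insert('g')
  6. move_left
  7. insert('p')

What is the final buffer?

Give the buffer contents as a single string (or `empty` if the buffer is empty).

After op 1 (add_cursor(4)): buffer="qbjet" (len 5), cursors c1@2 c2@4 c3@4, authorship .....
After op 2 (insert('y')): buffer="qbyjeyyt" (len 8), cursors c1@3 c2@7 c3@7, authorship ..1..23.
After op 3 (delete): buffer="qbjet" (len 5), cursors c1@2 c2@4 c3@4, authorship .....
After op 4 (insert('v')): buffer="qbvjevvt" (len 8), cursors c1@3 c2@7 c3@7, authorship ..1..23.
After op 5 (insert('g')): buffer="qbvgjevvggt" (len 11), cursors c1@4 c2@10 c3@10, authorship ..11..2323.
After op 6 (move_left): buffer="qbvgjevvggt" (len 11), cursors c1@3 c2@9 c3@9, authorship ..11..2323.
After op 7 (insert('p')): buffer="qbvpgjevvgppgt" (len 14), cursors c1@4 c2@12 c3@12, authorship ..111..232233.

Answer: qbvpgjevvgppgt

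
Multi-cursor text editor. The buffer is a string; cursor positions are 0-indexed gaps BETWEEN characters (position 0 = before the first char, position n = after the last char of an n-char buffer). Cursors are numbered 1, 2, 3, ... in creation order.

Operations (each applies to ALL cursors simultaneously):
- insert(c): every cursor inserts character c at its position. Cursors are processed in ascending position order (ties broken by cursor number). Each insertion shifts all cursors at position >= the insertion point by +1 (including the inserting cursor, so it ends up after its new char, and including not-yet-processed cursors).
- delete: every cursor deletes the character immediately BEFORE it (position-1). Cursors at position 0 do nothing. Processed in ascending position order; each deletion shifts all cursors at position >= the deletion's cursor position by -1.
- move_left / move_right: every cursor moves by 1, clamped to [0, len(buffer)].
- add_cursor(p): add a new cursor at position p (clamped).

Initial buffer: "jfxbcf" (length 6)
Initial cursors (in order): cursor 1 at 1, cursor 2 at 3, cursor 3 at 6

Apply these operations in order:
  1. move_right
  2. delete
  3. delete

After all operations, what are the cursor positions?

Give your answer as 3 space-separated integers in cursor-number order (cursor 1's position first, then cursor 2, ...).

Answer: 0 0 0

Derivation:
After op 1 (move_right): buffer="jfxbcf" (len 6), cursors c1@2 c2@4 c3@6, authorship ......
After op 2 (delete): buffer="jxc" (len 3), cursors c1@1 c2@2 c3@3, authorship ...
After op 3 (delete): buffer="" (len 0), cursors c1@0 c2@0 c3@0, authorship 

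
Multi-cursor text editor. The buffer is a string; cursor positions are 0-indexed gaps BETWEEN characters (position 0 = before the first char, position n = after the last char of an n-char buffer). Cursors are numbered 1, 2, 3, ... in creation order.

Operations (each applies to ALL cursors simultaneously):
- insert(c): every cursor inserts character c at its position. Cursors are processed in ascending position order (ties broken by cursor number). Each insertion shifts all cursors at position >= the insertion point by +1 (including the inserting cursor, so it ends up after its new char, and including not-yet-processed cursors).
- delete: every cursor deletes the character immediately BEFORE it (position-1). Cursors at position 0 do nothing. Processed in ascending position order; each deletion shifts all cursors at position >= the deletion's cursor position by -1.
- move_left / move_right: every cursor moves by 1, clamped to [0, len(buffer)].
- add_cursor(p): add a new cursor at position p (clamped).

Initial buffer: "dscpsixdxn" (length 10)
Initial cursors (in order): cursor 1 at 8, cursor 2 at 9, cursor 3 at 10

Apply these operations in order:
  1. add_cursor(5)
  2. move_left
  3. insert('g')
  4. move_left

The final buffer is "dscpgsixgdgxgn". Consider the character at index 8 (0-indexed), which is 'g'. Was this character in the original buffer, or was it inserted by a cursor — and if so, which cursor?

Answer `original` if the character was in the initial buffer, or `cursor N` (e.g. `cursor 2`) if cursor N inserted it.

After op 1 (add_cursor(5)): buffer="dscpsixdxn" (len 10), cursors c4@5 c1@8 c2@9 c3@10, authorship ..........
After op 2 (move_left): buffer="dscpsixdxn" (len 10), cursors c4@4 c1@7 c2@8 c3@9, authorship ..........
After op 3 (insert('g')): buffer="dscpgsixgdgxgn" (len 14), cursors c4@5 c1@9 c2@11 c3@13, authorship ....4...1.2.3.
After op 4 (move_left): buffer="dscpgsixgdgxgn" (len 14), cursors c4@4 c1@8 c2@10 c3@12, authorship ....4...1.2.3.
Authorship (.=original, N=cursor N): . . . . 4 . . . 1 . 2 . 3 .
Index 8: author = 1

Answer: cursor 1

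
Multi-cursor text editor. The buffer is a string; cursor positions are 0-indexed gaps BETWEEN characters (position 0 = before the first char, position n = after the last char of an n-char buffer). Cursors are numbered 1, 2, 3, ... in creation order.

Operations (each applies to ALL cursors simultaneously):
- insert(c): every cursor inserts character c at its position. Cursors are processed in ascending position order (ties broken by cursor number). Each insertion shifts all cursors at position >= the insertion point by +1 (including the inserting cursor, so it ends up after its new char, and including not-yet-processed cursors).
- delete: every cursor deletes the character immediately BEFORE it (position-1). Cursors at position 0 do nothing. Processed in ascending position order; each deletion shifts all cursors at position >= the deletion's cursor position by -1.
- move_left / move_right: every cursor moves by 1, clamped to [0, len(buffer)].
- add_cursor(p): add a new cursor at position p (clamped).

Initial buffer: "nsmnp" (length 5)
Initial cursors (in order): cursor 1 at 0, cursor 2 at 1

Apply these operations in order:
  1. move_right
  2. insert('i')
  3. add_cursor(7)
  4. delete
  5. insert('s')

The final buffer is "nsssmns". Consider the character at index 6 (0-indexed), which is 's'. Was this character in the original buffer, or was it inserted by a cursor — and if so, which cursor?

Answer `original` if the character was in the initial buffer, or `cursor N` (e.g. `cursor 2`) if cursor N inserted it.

Answer: cursor 3

Derivation:
After op 1 (move_right): buffer="nsmnp" (len 5), cursors c1@1 c2@2, authorship .....
After op 2 (insert('i')): buffer="nisimnp" (len 7), cursors c1@2 c2@4, authorship .1.2...
After op 3 (add_cursor(7)): buffer="nisimnp" (len 7), cursors c1@2 c2@4 c3@7, authorship .1.2...
After op 4 (delete): buffer="nsmn" (len 4), cursors c1@1 c2@2 c3@4, authorship ....
After op 5 (insert('s')): buffer="nsssmns" (len 7), cursors c1@2 c2@4 c3@7, authorship .1.2..3
Authorship (.=original, N=cursor N): . 1 . 2 . . 3
Index 6: author = 3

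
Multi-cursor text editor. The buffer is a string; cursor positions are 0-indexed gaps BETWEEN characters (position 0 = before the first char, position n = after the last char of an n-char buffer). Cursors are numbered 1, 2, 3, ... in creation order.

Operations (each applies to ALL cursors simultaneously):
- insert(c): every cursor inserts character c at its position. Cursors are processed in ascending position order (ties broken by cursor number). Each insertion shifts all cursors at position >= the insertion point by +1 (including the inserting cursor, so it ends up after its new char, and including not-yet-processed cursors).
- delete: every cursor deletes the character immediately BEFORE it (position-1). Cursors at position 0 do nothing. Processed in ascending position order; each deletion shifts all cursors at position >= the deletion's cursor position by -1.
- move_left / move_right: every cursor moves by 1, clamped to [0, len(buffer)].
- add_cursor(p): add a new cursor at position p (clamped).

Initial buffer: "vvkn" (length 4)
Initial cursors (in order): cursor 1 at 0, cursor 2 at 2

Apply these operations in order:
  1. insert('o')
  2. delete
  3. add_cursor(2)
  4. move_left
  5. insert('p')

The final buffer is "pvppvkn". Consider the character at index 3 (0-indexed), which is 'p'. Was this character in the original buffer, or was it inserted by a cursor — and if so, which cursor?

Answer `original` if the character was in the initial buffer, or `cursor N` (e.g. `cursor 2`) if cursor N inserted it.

After op 1 (insert('o')): buffer="ovvokn" (len 6), cursors c1@1 c2@4, authorship 1..2..
After op 2 (delete): buffer="vvkn" (len 4), cursors c1@0 c2@2, authorship ....
After op 3 (add_cursor(2)): buffer="vvkn" (len 4), cursors c1@0 c2@2 c3@2, authorship ....
After op 4 (move_left): buffer="vvkn" (len 4), cursors c1@0 c2@1 c3@1, authorship ....
After op 5 (insert('p')): buffer="pvppvkn" (len 7), cursors c1@1 c2@4 c3@4, authorship 1.23...
Authorship (.=original, N=cursor N): 1 . 2 3 . . .
Index 3: author = 3

Answer: cursor 3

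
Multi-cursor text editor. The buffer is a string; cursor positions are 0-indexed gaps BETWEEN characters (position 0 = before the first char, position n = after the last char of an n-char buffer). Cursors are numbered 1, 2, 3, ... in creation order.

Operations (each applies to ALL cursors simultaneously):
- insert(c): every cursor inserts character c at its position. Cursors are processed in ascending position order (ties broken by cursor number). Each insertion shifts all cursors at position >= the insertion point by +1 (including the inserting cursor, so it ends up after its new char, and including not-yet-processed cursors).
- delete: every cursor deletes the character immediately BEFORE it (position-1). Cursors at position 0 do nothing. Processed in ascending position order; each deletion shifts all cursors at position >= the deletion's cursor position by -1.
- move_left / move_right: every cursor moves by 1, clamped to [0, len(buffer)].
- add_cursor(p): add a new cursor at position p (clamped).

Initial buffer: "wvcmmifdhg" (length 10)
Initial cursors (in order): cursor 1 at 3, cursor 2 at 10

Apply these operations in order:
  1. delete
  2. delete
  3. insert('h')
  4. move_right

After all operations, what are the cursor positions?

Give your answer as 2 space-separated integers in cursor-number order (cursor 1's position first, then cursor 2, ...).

After op 1 (delete): buffer="wvmmifdh" (len 8), cursors c1@2 c2@8, authorship ........
After op 2 (delete): buffer="wmmifd" (len 6), cursors c1@1 c2@6, authorship ......
After op 3 (insert('h')): buffer="whmmifdh" (len 8), cursors c1@2 c2@8, authorship .1.....2
After op 4 (move_right): buffer="whmmifdh" (len 8), cursors c1@3 c2@8, authorship .1.....2

Answer: 3 8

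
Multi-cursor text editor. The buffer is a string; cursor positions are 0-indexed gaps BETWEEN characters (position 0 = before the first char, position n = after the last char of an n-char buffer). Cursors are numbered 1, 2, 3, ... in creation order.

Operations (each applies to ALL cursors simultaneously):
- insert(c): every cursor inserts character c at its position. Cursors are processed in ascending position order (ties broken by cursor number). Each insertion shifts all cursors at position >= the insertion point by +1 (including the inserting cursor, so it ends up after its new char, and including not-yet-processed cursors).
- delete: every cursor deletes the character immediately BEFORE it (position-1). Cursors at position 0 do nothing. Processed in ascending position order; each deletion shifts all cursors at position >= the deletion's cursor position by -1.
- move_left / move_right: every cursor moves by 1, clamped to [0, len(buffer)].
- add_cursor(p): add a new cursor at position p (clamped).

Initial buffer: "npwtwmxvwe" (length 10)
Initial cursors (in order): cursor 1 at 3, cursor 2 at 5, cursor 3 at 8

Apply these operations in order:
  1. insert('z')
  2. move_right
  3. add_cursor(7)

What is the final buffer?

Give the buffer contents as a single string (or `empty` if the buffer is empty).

Answer: npwztwzmxvzwe

Derivation:
After op 1 (insert('z')): buffer="npwztwzmxvzwe" (len 13), cursors c1@4 c2@7 c3@11, authorship ...1..2...3..
After op 2 (move_right): buffer="npwztwzmxvzwe" (len 13), cursors c1@5 c2@8 c3@12, authorship ...1..2...3..
After op 3 (add_cursor(7)): buffer="npwztwzmxvzwe" (len 13), cursors c1@5 c4@7 c2@8 c3@12, authorship ...1..2...3..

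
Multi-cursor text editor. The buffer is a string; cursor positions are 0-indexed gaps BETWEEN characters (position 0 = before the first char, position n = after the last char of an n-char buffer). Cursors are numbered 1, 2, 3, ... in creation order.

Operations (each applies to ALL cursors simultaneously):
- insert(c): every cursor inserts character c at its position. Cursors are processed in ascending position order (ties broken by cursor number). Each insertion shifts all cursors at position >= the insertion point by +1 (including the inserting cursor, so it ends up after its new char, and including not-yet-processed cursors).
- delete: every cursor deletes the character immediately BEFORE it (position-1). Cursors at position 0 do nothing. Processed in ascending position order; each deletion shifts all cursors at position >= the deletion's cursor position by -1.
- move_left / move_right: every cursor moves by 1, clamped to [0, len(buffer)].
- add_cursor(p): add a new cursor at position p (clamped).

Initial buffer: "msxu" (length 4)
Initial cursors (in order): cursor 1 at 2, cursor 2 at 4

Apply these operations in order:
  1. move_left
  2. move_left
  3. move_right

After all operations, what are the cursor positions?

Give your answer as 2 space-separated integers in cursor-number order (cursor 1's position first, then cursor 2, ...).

Answer: 1 3

Derivation:
After op 1 (move_left): buffer="msxu" (len 4), cursors c1@1 c2@3, authorship ....
After op 2 (move_left): buffer="msxu" (len 4), cursors c1@0 c2@2, authorship ....
After op 3 (move_right): buffer="msxu" (len 4), cursors c1@1 c2@3, authorship ....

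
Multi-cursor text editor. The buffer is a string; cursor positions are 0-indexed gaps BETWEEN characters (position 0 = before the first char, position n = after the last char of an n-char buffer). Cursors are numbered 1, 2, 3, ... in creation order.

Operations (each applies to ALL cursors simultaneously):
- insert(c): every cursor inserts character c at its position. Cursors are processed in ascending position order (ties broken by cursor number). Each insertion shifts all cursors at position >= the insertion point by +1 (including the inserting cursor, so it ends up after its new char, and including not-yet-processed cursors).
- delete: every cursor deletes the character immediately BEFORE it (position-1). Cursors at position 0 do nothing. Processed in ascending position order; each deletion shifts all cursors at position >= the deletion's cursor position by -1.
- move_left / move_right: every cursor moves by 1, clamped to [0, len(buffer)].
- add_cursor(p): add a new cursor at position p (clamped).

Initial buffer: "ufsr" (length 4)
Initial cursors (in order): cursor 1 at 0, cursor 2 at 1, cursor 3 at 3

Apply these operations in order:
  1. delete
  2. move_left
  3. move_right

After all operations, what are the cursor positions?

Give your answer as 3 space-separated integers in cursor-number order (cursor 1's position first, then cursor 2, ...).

After op 1 (delete): buffer="fr" (len 2), cursors c1@0 c2@0 c3@1, authorship ..
After op 2 (move_left): buffer="fr" (len 2), cursors c1@0 c2@0 c3@0, authorship ..
After op 3 (move_right): buffer="fr" (len 2), cursors c1@1 c2@1 c3@1, authorship ..

Answer: 1 1 1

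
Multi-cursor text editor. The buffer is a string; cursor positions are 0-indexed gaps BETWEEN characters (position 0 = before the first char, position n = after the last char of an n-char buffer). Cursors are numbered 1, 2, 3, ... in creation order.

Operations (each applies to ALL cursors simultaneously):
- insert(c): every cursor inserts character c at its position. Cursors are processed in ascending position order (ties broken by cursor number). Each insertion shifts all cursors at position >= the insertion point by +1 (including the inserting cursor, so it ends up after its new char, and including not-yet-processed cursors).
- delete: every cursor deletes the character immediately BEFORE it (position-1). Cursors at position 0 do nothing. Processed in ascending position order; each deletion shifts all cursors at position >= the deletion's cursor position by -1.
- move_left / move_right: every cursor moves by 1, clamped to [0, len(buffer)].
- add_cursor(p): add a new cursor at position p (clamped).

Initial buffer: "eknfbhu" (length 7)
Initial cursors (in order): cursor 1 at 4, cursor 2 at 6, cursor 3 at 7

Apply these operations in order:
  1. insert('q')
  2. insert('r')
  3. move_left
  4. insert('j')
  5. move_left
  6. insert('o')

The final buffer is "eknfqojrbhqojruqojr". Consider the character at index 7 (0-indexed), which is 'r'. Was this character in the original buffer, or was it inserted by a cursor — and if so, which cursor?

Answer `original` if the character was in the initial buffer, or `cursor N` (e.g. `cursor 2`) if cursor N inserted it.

Answer: cursor 1

Derivation:
After op 1 (insert('q')): buffer="eknfqbhquq" (len 10), cursors c1@5 c2@8 c3@10, authorship ....1..2.3
After op 2 (insert('r')): buffer="eknfqrbhqruqr" (len 13), cursors c1@6 c2@10 c3@13, authorship ....11..22.33
After op 3 (move_left): buffer="eknfqrbhqruqr" (len 13), cursors c1@5 c2@9 c3@12, authorship ....11..22.33
After op 4 (insert('j')): buffer="eknfqjrbhqjruqjr" (len 16), cursors c1@6 c2@11 c3@15, authorship ....111..222.333
After op 5 (move_left): buffer="eknfqjrbhqjruqjr" (len 16), cursors c1@5 c2@10 c3@14, authorship ....111..222.333
After op 6 (insert('o')): buffer="eknfqojrbhqojruqojr" (len 19), cursors c1@6 c2@12 c3@17, authorship ....1111..2222.3333
Authorship (.=original, N=cursor N): . . . . 1 1 1 1 . . 2 2 2 2 . 3 3 3 3
Index 7: author = 1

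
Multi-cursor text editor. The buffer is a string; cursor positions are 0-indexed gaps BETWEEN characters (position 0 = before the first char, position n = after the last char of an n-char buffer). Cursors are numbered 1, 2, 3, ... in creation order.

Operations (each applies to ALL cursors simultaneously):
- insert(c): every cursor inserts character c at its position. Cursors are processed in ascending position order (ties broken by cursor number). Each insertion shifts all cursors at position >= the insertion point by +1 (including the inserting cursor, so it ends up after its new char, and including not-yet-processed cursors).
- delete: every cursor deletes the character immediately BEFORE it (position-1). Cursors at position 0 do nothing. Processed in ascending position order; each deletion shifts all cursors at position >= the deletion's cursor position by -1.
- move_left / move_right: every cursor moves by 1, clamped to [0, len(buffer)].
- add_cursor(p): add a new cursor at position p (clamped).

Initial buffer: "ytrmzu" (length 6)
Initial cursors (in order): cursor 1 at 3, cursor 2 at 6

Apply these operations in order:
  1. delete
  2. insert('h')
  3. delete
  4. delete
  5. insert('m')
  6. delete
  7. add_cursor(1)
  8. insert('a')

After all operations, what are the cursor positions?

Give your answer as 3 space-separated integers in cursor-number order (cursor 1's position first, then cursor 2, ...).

Answer: 3 5 3

Derivation:
After op 1 (delete): buffer="ytmz" (len 4), cursors c1@2 c2@4, authorship ....
After op 2 (insert('h')): buffer="ythmzh" (len 6), cursors c1@3 c2@6, authorship ..1..2
After op 3 (delete): buffer="ytmz" (len 4), cursors c1@2 c2@4, authorship ....
After op 4 (delete): buffer="ym" (len 2), cursors c1@1 c2@2, authorship ..
After op 5 (insert('m')): buffer="ymmm" (len 4), cursors c1@2 c2@4, authorship .1.2
After op 6 (delete): buffer="ym" (len 2), cursors c1@1 c2@2, authorship ..
After op 7 (add_cursor(1)): buffer="ym" (len 2), cursors c1@1 c3@1 c2@2, authorship ..
After op 8 (insert('a')): buffer="yaama" (len 5), cursors c1@3 c3@3 c2@5, authorship .13.2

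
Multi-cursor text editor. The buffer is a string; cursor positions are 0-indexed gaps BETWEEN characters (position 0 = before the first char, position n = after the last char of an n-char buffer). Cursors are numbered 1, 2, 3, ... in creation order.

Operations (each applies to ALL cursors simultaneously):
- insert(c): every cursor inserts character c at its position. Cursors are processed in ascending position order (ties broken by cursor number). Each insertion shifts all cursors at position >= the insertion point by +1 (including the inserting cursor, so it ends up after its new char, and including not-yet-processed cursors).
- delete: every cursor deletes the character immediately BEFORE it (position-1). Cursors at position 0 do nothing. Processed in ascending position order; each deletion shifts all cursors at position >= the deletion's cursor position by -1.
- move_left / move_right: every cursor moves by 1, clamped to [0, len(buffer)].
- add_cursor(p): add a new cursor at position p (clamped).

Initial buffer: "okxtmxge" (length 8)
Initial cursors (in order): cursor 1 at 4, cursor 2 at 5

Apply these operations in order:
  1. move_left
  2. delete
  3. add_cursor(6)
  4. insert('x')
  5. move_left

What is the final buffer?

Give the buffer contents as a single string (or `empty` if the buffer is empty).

Answer: okxxmxgex

Derivation:
After op 1 (move_left): buffer="okxtmxge" (len 8), cursors c1@3 c2@4, authorship ........
After op 2 (delete): buffer="okmxge" (len 6), cursors c1@2 c2@2, authorship ......
After op 3 (add_cursor(6)): buffer="okmxge" (len 6), cursors c1@2 c2@2 c3@6, authorship ......
After op 4 (insert('x')): buffer="okxxmxgex" (len 9), cursors c1@4 c2@4 c3@9, authorship ..12....3
After op 5 (move_left): buffer="okxxmxgex" (len 9), cursors c1@3 c2@3 c3@8, authorship ..12....3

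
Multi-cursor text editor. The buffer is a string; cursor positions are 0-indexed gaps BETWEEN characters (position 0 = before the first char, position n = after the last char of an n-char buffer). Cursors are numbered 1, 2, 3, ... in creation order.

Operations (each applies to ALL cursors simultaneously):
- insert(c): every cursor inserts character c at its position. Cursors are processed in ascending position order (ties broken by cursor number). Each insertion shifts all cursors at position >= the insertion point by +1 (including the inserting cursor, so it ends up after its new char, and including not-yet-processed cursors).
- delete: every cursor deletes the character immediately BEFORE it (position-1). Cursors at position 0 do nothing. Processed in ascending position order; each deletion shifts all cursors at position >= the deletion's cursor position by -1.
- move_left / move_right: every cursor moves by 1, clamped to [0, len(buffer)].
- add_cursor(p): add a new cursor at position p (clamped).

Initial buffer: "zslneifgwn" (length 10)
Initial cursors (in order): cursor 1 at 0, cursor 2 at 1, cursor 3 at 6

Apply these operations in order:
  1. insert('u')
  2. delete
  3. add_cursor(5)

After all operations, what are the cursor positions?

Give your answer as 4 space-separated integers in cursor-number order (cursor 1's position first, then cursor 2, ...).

After op 1 (insert('u')): buffer="uzuslneiufgwn" (len 13), cursors c1@1 c2@3 c3@9, authorship 1.2.....3....
After op 2 (delete): buffer="zslneifgwn" (len 10), cursors c1@0 c2@1 c3@6, authorship ..........
After op 3 (add_cursor(5)): buffer="zslneifgwn" (len 10), cursors c1@0 c2@1 c4@5 c3@6, authorship ..........

Answer: 0 1 6 5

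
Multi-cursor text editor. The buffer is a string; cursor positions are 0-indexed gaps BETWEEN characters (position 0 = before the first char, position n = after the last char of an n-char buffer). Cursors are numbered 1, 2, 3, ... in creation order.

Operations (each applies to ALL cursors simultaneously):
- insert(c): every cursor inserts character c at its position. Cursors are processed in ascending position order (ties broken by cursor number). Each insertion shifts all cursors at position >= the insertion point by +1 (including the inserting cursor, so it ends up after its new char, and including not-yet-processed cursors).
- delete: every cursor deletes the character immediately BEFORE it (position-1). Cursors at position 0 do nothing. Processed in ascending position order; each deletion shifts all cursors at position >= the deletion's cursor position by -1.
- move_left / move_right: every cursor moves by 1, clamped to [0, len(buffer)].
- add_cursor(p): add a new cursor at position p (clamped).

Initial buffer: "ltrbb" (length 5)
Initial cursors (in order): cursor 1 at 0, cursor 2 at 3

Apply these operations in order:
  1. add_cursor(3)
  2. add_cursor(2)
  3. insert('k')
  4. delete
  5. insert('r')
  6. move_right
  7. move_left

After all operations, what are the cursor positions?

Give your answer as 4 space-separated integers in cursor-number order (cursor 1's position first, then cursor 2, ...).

After op 1 (add_cursor(3)): buffer="ltrbb" (len 5), cursors c1@0 c2@3 c3@3, authorship .....
After op 2 (add_cursor(2)): buffer="ltrbb" (len 5), cursors c1@0 c4@2 c2@3 c3@3, authorship .....
After op 3 (insert('k')): buffer="kltkrkkbb" (len 9), cursors c1@1 c4@4 c2@7 c3@7, authorship 1..4.23..
After op 4 (delete): buffer="ltrbb" (len 5), cursors c1@0 c4@2 c2@3 c3@3, authorship .....
After op 5 (insert('r')): buffer="rltrrrrbb" (len 9), cursors c1@1 c4@4 c2@7 c3@7, authorship 1..4.23..
After op 6 (move_right): buffer="rltrrrrbb" (len 9), cursors c1@2 c4@5 c2@8 c3@8, authorship 1..4.23..
After op 7 (move_left): buffer="rltrrrrbb" (len 9), cursors c1@1 c4@4 c2@7 c3@7, authorship 1..4.23..

Answer: 1 7 7 4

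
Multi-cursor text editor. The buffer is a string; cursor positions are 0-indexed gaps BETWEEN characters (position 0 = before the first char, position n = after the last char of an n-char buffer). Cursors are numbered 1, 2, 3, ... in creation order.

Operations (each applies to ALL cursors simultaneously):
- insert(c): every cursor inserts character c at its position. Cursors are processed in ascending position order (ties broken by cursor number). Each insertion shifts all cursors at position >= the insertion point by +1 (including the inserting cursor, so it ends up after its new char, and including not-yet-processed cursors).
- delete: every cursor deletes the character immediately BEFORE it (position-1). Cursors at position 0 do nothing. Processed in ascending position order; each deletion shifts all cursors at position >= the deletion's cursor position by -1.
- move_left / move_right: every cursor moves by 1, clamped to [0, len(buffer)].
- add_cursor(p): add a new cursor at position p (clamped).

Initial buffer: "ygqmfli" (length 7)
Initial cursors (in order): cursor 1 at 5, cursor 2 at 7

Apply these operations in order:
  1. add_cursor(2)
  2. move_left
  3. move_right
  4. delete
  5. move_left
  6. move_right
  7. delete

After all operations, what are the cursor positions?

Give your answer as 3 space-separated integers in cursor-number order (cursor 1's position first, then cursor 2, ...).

Answer: 1 1 0

Derivation:
After op 1 (add_cursor(2)): buffer="ygqmfli" (len 7), cursors c3@2 c1@5 c2@7, authorship .......
After op 2 (move_left): buffer="ygqmfli" (len 7), cursors c3@1 c1@4 c2@6, authorship .......
After op 3 (move_right): buffer="ygqmfli" (len 7), cursors c3@2 c1@5 c2@7, authorship .......
After op 4 (delete): buffer="yqml" (len 4), cursors c3@1 c1@3 c2@4, authorship ....
After op 5 (move_left): buffer="yqml" (len 4), cursors c3@0 c1@2 c2@3, authorship ....
After op 6 (move_right): buffer="yqml" (len 4), cursors c3@1 c1@3 c2@4, authorship ....
After op 7 (delete): buffer="q" (len 1), cursors c3@0 c1@1 c2@1, authorship .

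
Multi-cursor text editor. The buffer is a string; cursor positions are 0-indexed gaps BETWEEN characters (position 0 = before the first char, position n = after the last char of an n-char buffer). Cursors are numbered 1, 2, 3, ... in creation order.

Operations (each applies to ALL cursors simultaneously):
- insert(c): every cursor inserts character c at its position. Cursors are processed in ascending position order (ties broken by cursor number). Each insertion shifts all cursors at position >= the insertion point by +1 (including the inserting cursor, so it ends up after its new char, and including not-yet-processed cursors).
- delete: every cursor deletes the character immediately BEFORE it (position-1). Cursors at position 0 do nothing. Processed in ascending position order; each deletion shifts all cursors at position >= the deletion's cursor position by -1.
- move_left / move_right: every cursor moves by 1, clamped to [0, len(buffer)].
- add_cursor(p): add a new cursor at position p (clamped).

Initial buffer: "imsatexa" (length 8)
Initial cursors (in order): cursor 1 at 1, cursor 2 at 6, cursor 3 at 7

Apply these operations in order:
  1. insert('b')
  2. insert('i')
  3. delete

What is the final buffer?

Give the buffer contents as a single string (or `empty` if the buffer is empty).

After op 1 (insert('b')): buffer="ibmsatebxba" (len 11), cursors c1@2 c2@8 c3@10, authorship .1.....2.3.
After op 2 (insert('i')): buffer="ibimsatebixbia" (len 14), cursors c1@3 c2@10 c3@13, authorship .11.....22.33.
After op 3 (delete): buffer="ibmsatebxba" (len 11), cursors c1@2 c2@8 c3@10, authorship .1.....2.3.

Answer: ibmsatebxba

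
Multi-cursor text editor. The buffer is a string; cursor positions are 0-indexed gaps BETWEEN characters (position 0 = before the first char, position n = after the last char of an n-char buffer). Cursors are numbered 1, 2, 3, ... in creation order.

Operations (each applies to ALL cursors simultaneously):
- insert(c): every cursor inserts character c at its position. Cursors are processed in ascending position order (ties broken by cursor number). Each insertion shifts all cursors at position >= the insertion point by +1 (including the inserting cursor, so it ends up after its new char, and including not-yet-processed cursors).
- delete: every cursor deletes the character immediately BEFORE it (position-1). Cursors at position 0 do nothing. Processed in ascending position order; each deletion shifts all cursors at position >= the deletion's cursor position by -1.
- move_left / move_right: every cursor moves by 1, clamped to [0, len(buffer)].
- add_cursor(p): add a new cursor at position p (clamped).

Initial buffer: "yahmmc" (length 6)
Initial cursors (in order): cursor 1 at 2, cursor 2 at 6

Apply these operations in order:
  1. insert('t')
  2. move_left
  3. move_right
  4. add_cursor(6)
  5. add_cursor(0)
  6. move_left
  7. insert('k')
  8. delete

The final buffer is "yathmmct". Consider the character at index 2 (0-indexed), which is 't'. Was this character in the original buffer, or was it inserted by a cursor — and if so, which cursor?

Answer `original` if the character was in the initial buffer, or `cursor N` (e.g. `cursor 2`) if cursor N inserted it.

Answer: cursor 1

Derivation:
After op 1 (insert('t')): buffer="yathmmct" (len 8), cursors c1@3 c2@8, authorship ..1....2
After op 2 (move_left): buffer="yathmmct" (len 8), cursors c1@2 c2@7, authorship ..1....2
After op 3 (move_right): buffer="yathmmct" (len 8), cursors c1@3 c2@8, authorship ..1....2
After op 4 (add_cursor(6)): buffer="yathmmct" (len 8), cursors c1@3 c3@6 c2@8, authorship ..1....2
After op 5 (add_cursor(0)): buffer="yathmmct" (len 8), cursors c4@0 c1@3 c3@6 c2@8, authorship ..1....2
After op 6 (move_left): buffer="yathmmct" (len 8), cursors c4@0 c1@2 c3@5 c2@7, authorship ..1....2
After op 7 (insert('k')): buffer="kyakthmkmckt" (len 12), cursors c4@1 c1@4 c3@8 c2@11, authorship 4..11..3..22
After op 8 (delete): buffer="yathmmct" (len 8), cursors c4@0 c1@2 c3@5 c2@7, authorship ..1....2
Authorship (.=original, N=cursor N): . . 1 . . . . 2
Index 2: author = 1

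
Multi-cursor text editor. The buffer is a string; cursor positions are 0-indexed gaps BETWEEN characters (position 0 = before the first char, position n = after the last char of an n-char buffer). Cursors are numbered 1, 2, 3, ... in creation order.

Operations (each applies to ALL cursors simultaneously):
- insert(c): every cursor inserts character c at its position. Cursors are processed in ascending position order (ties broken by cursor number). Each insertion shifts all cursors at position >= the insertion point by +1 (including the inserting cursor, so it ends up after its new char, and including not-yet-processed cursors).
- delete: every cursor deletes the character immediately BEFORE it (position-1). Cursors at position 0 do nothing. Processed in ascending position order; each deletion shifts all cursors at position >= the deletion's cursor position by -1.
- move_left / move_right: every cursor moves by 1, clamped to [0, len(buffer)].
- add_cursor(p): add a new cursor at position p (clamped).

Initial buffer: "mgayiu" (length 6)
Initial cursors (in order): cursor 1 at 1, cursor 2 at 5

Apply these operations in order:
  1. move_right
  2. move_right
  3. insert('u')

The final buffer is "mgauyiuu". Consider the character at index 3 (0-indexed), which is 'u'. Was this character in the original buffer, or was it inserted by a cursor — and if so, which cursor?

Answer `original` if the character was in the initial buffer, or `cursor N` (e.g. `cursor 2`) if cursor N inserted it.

Answer: cursor 1

Derivation:
After op 1 (move_right): buffer="mgayiu" (len 6), cursors c1@2 c2@6, authorship ......
After op 2 (move_right): buffer="mgayiu" (len 6), cursors c1@3 c2@6, authorship ......
After op 3 (insert('u')): buffer="mgauyiuu" (len 8), cursors c1@4 c2@8, authorship ...1...2
Authorship (.=original, N=cursor N): . . . 1 . . . 2
Index 3: author = 1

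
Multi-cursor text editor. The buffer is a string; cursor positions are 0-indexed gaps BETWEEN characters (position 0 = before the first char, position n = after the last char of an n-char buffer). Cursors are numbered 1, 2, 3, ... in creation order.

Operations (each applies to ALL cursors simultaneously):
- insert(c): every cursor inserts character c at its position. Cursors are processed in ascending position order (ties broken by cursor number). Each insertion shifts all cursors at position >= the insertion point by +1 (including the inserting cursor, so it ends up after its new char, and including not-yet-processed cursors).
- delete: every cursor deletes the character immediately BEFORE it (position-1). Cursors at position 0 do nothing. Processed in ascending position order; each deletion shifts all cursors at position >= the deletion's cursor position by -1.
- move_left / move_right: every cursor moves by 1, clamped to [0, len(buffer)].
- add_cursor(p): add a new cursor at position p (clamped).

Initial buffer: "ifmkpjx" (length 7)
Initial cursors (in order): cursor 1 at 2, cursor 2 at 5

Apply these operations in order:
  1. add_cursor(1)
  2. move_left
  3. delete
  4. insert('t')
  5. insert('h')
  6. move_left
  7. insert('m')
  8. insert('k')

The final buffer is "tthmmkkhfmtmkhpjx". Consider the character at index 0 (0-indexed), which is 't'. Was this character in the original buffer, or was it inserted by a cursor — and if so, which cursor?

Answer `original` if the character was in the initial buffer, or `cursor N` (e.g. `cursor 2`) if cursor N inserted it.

After op 1 (add_cursor(1)): buffer="ifmkpjx" (len 7), cursors c3@1 c1@2 c2@5, authorship .......
After op 2 (move_left): buffer="ifmkpjx" (len 7), cursors c3@0 c1@1 c2@4, authorship .......
After op 3 (delete): buffer="fmpjx" (len 5), cursors c1@0 c3@0 c2@2, authorship .....
After op 4 (insert('t')): buffer="ttfmtpjx" (len 8), cursors c1@2 c3@2 c2@5, authorship 13..2...
After op 5 (insert('h')): buffer="tthhfmthpjx" (len 11), cursors c1@4 c3@4 c2@8, authorship 1313..22...
After op 6 (move_left): buffer="tthhfmthpjx" (len 11), cursors c1@3 c3@3 c2@7, authorship 1313..22...
After op 7 (insert('m')): buffer="tthmmhfmtmhpjx" (len 14), cursors c1@5 c3@5 c2@10, authorship 131133..222...
After op 8 (insert('k')): buffer="tthmmkkhfmtmkhpjx" (len 17), cursors c1@7 c3@7 c2@13, authorship 13113133..2222...
Authorship (.=original, N=cursor N): 1 3 1 1 3 1 3 3 . . 2 2 2 2 . . .
Index 0: author = 1

Answer: cursor 1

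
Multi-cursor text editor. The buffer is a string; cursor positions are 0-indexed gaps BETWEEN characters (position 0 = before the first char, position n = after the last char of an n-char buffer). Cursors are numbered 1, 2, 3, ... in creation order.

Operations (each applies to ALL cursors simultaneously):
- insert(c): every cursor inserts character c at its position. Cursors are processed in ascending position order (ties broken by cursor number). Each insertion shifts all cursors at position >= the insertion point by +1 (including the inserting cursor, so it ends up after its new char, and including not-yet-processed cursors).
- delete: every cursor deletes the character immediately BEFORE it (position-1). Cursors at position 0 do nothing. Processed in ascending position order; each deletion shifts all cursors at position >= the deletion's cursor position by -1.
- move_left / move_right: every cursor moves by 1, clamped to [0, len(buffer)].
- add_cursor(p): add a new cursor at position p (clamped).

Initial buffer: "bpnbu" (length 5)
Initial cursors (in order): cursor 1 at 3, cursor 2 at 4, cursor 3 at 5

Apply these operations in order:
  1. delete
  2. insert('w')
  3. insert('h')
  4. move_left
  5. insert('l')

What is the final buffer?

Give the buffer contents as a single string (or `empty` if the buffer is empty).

Answer: bpwwwhhlllh

Derivation:
After op 1 (delete): buffer="bp" (len 2), cursors c1@2 c2@2 c3@2, authorship ..
After op 2 (insert('w')): buffer="bpwww" (len 5), cursors c1@5 c2@5 c3@5, authorship ..123
After op 3 (insert('h')): buffer="bpwwwhhh" (len 8), cursors c1@8 c2@8 c3@8, authorship ..123123
After op 4 (move_left): buffer="bpwwwhhh" (len 8), cursors c1@7 c2@7 c3@7, authorship ..123123
After op 5 (insert('l')): buffer="bpwwwhhlllh" (len 11), cursors c1@10 c2@10 c3@10, authorship ..123121233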